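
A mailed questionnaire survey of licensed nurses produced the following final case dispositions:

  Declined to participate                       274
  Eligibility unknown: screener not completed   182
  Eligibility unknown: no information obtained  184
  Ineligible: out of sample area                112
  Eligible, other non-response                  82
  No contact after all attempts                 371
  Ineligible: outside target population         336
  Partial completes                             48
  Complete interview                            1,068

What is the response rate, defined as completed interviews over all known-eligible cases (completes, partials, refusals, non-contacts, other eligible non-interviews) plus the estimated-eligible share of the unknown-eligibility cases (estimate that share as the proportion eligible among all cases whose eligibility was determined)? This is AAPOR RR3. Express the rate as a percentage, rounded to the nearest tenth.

50.0%

Unknown eligibility = 182 + 184 = 366
Screened out, ineligible = 336 + 112 = 448
Numerator: 1068
Eligible (known): 1068 + 48 + 274 + 371 + 82 = 1843
e = 1843 / (1843 + 448) = 1843 / 2291 = 0.8045
Estimated eligible among unknowns: 0.8045 × 366 = 294.45
Base: 1843 + 294.45 = 2137.45
RR3 = 1068 / 2137.45 = 0.4997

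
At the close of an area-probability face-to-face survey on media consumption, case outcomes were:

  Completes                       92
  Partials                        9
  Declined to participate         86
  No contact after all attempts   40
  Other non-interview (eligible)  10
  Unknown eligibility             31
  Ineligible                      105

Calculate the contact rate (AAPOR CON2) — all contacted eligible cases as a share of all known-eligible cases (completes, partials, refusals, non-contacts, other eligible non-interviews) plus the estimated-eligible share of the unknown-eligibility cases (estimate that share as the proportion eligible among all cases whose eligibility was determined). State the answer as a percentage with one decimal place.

76.2%

Num = 92 + 9 + 86 + 10 = 197
Determined eligible = 92 + 9 + 86 + 40 + 10 = 237
e = 237 / (237 + 105) = 237 / 342 = 0.6930
Estimated eligible among unknowns = 0.6930 × 31 = 21.48
Base = 237 + 21.48 = 258.48
CON2 = 197 / 258.48 = 0.7621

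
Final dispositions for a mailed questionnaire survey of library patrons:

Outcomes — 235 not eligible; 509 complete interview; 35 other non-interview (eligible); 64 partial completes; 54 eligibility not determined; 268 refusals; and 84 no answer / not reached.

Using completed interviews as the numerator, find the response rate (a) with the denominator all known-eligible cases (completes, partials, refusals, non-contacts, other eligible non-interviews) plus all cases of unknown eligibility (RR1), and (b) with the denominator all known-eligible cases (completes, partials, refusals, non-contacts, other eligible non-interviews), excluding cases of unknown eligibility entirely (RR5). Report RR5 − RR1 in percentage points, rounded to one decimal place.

Num: 509
Denominator: 509 + 64 + 268 + 84 + 35 + 54 = 1014
RR1 = 509 / 1014 = 0.5020
Denominator: 509 + 64 + 268 + 84 + 35 = 960
RR5 = 509 / 960 = 0.5302
Difference = 53.02 − 50.20 = 2.82 percentage points

2.8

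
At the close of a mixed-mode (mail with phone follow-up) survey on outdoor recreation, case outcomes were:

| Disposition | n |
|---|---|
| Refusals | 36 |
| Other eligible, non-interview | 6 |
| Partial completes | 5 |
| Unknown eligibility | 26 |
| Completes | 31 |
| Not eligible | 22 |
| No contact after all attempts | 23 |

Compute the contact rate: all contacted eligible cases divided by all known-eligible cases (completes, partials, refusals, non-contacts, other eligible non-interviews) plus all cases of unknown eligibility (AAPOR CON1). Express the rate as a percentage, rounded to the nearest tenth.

Top: 31 + 5 + 36 + 6 = 78
Denom: 31 + 5 + 36 + 23 + 6 + 26 = 127
CON1 = 78 / 127 = 0.6142

61.4%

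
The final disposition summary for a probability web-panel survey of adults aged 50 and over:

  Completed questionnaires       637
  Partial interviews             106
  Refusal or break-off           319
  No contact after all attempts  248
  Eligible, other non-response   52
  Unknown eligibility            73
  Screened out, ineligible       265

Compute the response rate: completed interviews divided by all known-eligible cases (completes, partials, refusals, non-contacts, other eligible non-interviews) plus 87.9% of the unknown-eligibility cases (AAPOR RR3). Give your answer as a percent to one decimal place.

Top: 637
Eligible (known): 637 + 106 + 319 + 248 + 52 = 1362
Estimated eligible among unknowns: 0.8790 × 73 = 64.17
Denom: 1362 + 64.17 = 1426.17
RR3 = 637 / 1426.17 = 0.4467

44.7%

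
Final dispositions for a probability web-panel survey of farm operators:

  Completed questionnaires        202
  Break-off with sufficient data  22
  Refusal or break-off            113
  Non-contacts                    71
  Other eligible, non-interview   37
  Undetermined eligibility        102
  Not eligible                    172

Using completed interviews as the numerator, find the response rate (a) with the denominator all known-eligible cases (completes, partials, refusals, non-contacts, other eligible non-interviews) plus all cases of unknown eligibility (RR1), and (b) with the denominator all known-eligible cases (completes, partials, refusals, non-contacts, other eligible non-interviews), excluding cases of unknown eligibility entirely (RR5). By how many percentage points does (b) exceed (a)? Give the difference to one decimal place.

Numerator → 202
Base → 202 + 22 + 113 + 71 + 37 + 102 = 547
RR1 = 202 / 547 = 0.3693
Base → 202 + 22 + 113 + 71 + 37 = 445
RR5 = 202 / 445 = 0.4539
Difference = 45.39 − 36.93 = 8.46 percentage points

8.5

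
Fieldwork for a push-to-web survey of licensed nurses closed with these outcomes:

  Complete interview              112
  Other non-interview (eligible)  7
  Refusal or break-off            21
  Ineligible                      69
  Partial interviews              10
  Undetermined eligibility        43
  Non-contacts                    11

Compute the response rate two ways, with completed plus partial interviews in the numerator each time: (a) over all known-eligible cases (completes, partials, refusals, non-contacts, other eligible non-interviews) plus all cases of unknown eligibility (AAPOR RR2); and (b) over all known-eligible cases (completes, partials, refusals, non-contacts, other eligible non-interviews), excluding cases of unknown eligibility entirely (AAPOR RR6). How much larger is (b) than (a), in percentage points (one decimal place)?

16.0

Num = 112 + 10 = 122
Denom = 112 + 10 + 21 + 11 + 7 + 43 = 204
RR2 = 122 / 204 = 0.5980
Denom = 112 + 10 + 21 + 11 + 7 = 161
RR6 = 122 / 161 = 0.7578
Difference = 75.78 − 59.80 = 15.98 percentage points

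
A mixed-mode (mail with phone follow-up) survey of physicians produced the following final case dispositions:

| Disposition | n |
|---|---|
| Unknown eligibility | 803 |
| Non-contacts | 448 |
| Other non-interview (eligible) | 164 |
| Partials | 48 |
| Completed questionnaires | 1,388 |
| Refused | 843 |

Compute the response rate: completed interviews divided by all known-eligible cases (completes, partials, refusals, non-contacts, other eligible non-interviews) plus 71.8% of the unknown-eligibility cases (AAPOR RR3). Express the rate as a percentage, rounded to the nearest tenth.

40.0%

Numerator → 1388
Known eligible → 1388 + 48 + 843 + 448 + 164 = 2891
Estimated eligible among unknowns → 0.7180 × 803 = 576.55
Denominator → 2891 + 576.55 = 3467.55
RR3 = 1388 / 3467.55 = 0.4003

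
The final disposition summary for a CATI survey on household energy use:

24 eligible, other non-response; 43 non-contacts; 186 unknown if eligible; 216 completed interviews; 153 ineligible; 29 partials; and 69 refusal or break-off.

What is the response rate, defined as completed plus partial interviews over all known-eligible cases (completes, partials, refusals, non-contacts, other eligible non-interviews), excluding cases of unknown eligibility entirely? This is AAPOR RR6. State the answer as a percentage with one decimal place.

Top: 216 + 29 = 245
Denominator: 216 + 29 + 69 + 43 + 24 = 381
RR6 = 245 / 381 = 0.6430

64.3%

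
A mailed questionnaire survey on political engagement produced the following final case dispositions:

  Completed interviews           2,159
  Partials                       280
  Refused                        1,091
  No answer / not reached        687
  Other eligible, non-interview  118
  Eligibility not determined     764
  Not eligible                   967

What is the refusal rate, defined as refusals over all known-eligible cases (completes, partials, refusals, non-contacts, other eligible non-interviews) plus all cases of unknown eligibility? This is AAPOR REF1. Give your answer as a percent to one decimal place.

Num = 1091
Denominator = 2159 + 280 + 1091 + 687 + 118 + 764 = 5099
REF1 = 1091 / 5099 = 0.2140

21.4%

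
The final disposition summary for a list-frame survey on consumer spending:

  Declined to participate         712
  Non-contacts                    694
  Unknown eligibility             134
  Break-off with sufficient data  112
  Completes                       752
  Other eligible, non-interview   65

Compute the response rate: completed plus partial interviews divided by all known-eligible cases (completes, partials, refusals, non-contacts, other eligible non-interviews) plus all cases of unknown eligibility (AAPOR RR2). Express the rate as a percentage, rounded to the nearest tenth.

35.0%

Num: 752 + 112 = 864
Base: 752 + 112 + 712 + 694 + 65 + 134 = 2469
RR2 = 864 / 2469 = 0.3499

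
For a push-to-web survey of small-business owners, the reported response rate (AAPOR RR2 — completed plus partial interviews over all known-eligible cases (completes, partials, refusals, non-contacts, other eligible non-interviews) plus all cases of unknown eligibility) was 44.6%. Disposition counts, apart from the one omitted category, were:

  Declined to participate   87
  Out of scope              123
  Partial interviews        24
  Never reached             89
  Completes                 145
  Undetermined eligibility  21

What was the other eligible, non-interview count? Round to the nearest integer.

13

Numerator: 145 + 24 = 169
RR2 = 169 / D = 0.446
D = 169 / 0.446 = 378.9
Remaining denominator categories sum to 366
other eligible, non-interview = 378.9 − 366 ≈ 13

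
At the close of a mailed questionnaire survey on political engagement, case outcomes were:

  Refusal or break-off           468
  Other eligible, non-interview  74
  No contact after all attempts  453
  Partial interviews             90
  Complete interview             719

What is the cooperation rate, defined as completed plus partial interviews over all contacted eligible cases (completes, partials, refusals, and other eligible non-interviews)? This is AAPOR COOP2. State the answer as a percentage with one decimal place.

59.9%

Num: 719 + 90 = 809
Denom: 719 + 90 + 468 + 74 = 1351
COOP2 = 809 / 1351 = 0.5988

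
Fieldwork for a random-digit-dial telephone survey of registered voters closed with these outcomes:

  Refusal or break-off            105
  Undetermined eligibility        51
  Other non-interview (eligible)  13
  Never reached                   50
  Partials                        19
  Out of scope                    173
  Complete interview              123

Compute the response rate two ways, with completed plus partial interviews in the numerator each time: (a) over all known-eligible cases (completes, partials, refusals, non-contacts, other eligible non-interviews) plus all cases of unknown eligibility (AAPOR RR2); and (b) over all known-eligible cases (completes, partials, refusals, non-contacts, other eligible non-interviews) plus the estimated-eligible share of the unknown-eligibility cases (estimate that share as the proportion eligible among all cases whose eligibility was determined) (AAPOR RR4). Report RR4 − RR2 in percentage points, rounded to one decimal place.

Num → 123 + 19 = 142
Base → 123 + 19 + 105 + 50 + 13 + 51 = 361
RR2 = 142 / 361 = 0.3934
Determined eligible → 123 + 19 + 105 + 50 + 13 = 310
e = 310 / (310 + 173) = 310 / 483 = 0.6418
Eligible share of unknowns → 0.6418 × 51 = 32.73
Base → 310 + 32.73 = 342.73
RR4 = 142 / 342.73 = 0.4143
Difference = 41.43 − 39.34 = 2.09 percentage points

2.1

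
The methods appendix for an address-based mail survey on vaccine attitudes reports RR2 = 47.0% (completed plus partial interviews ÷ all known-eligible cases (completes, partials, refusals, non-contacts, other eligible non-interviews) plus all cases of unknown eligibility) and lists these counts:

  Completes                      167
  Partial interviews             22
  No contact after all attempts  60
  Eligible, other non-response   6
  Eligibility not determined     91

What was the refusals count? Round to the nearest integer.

56

Top → 167 + 22 = 189
RR2 = 189 / D = 0.470
D = 189 / 0.470 = 402.1
Remaining denominator categories sum to 346
refusals = 402.1 − 346 ≈ 56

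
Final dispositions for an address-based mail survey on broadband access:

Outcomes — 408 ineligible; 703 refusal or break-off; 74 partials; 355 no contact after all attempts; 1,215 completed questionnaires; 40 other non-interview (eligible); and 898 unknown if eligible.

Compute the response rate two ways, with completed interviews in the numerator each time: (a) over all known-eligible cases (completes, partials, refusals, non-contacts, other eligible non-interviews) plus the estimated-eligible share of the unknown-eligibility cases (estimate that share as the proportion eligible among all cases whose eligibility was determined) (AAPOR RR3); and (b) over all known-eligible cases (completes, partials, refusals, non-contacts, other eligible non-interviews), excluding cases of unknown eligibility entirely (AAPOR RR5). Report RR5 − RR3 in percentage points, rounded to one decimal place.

12.4

Top = 1215
Eligible (known) = 1215 + 74 + 703 + 355 + 40 = 2387
e = 2387 / (2387 + 408) = 2387 / 2795 = 0.8540
Estimated eligible among unknowns = 0.8540 × 898 = 766.89
Base = 2387 + 766.89 = 3153.89
RR3 = 1215 / 3153.89 = 0.3852
Base = 1215 + 74 + 703 + 355 + 40 = 2387
RR5 = 1215 / 2387 = 0.5090
Difference = 50.90 − 38.52 = 12.38 percentage points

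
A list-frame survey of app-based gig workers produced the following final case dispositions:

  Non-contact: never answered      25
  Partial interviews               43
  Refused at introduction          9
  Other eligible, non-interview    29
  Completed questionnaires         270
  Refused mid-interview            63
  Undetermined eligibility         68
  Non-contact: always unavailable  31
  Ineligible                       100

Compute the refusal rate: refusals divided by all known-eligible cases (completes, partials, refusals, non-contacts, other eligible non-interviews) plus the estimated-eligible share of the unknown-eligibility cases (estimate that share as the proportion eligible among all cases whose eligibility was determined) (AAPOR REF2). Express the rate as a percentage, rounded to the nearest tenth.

Refusal or break-off = 9 + 63 = 72
Never reached = 25 + 31 = 56
Top → 72
Determined eligible → 270 + 43 + 72 + 56 + 29 = 470
e = 470 / (470 + 100) = 470 / 570 = 0.8246
Estimated eligible among unknowns → 0.8246 × 68 = 56.07
Base → 470 + 56.07 = 526.07
REF2 = 72 / 526.07 = 0.1369

13.7%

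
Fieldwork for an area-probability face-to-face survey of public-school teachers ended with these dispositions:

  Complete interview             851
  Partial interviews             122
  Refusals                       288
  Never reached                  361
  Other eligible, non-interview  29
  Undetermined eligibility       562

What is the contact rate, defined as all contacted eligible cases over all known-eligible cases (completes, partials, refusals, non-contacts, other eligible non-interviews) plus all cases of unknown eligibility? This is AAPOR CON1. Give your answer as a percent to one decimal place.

Top = 851 + 122 + 288 + 29 = 1290
Denominator = 851 + 122 + 288 + 361 + 29 + 562 = 2213
CON1 = 1290 / 2213 = 0.5829

58.3%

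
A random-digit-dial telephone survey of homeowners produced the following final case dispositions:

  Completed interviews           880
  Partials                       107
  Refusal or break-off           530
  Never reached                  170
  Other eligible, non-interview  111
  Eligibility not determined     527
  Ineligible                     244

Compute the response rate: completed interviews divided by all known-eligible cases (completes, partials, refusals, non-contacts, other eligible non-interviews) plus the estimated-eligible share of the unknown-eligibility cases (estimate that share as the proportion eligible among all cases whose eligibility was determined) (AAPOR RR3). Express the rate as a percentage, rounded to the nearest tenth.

38.9%

Numerator → 880
Determined eligible → 880 + 107 + 530 + 170 + 111 = 1798
e = 1798 / (1798 + 244) = 1798 / 2042 = 0.8805
Estimated eligible among unknowns → 0.8805 × 527 = 464.02
Base → 1798 + 464.02 = 2262.02
RR3 = 880 / 2262.02 = 0.3890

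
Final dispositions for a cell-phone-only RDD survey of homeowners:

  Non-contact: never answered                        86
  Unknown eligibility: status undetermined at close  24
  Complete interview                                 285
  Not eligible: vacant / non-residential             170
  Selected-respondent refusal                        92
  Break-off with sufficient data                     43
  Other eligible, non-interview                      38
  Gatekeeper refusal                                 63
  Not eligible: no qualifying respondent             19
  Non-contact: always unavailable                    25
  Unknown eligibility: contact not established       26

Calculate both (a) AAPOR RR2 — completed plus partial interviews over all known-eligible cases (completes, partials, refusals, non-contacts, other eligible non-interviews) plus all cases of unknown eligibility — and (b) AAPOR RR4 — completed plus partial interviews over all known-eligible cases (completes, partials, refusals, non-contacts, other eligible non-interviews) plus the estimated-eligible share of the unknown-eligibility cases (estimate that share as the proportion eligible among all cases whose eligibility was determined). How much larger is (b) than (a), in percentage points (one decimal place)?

Refusals = 63 + 92 = 155
No contact after all attempts = 86 + 25 = 111
Undetermined eligibility = 26 + 24 = 50
Out of scope = 19 + 170 = 189
Num = 285 + 43 = 328
Denominator = 285 + 43 + 155 + 111 + 38 + 50 = 682
RR2 = 328 / 682 = 0.4809
Eligible (known) = 285 + 43 + 155 + 111 + 38 = 632
e = 632 / (632 + 189) = 632 / 821 = 0.7698
Eligible share of unknowns = 0.7698 × 50 = 38.49
Denominator = 632 + 38.49 = 670.49
RR4 = 328 / 670.49 = 0.4892
Difference = 48.92 − 48.09 = 0.83 percentage points

0.8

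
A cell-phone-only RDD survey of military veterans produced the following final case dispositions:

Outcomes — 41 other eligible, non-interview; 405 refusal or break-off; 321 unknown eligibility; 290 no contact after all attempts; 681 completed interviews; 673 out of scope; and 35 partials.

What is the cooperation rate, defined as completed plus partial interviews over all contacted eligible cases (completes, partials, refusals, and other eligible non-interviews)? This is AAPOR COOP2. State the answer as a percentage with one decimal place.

Num: 681 + 35 = 716
Denominator: 681 + 35 + 405 + 41 = 1162
COOP2 = 716 / 1162 = 0.6162

61.6%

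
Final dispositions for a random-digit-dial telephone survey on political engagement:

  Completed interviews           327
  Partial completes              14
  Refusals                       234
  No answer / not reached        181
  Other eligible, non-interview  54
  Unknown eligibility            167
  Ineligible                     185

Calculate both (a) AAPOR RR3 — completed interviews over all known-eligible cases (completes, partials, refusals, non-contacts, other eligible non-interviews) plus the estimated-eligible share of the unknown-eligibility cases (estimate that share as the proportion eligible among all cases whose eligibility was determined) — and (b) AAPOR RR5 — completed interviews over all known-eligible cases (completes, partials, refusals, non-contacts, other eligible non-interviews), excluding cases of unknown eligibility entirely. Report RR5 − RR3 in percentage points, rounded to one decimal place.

Num → 327
Eligible (known) → 327 + 14 + 234 + 181 + 54 = 810
e = 810 / (810 + 185) = 810 / 995 = 0.8141
Eligible share of unknowns → 0.8141 × 167 = 135.95
Denom → 810 + 135.95 = 945.95
RR3 = 327 / 945.95 = 0.3457
Denom → 327 + 14 + 234 + 181 + 54 = 810
RR5 = 327 / 810 = 0.4037
Difference = 40.37 − 34.57 = 5.80 percentage points

5.8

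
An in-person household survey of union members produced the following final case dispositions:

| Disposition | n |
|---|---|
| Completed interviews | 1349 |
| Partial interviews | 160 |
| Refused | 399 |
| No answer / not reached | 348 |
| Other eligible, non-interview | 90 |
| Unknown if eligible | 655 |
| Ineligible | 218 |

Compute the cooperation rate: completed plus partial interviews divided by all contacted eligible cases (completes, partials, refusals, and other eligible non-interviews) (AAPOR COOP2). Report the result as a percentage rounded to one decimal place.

75.5%

Numerator = 1349 + 160 = 1509
Denom = 1349 + 160 + 399 + 90 = 1998
COOP2 = 1509 / 1998 = 0.7553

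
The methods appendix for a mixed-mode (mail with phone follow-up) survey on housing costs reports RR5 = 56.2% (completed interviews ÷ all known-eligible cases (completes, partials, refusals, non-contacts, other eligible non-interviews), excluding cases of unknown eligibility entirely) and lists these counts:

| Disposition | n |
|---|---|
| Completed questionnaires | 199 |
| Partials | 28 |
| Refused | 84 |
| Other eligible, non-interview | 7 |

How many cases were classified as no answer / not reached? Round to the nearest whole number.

RR5 = 199 / D = 0.562
D = 199 / 0.562 = 354.1
Other denominator terms total 318
no answer / not reached = 354.1 − 318 ≈ 36

36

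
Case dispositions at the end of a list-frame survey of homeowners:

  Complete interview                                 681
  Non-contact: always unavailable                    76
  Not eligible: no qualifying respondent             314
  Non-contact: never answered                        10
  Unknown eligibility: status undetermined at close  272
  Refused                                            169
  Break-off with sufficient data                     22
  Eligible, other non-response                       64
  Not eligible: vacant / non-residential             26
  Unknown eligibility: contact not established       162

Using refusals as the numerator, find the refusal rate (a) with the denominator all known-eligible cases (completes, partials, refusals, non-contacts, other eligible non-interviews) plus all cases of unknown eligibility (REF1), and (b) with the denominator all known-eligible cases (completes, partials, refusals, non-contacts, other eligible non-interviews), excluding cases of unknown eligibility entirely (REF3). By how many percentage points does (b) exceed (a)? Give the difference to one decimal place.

4.9

Never reached = 10 + 76 = 86
Undetermined eligibility = 162 + 272 = 434
Not eligible = 314 + 26 = 340
Numerator = 169
Denom = 681 + 22 + 169 + 86 + 64 + 434 = 1456
REF1 = 169 / 1456 = 0.1161
Denom = 681 + 22 + 169 + 86 + 64 = 1022
REF3 = 169 / 1022 = 0.1654
Difference = 16.54 − 11.61 = 4.93 percentage points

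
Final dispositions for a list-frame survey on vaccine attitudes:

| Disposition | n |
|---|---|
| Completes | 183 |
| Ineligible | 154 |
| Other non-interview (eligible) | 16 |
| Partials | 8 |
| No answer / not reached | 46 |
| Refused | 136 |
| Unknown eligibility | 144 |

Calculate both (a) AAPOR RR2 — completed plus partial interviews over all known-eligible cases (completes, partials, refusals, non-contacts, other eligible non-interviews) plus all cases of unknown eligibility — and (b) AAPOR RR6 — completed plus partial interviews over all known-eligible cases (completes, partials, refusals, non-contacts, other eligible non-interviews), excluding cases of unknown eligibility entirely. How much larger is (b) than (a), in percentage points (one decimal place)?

Top: 183 + 8 = 191
Denom: 183 + 8 + 136 + 46 + 16 + 144 = 533
RR2 = 191 / 533 = 0.3583
Denom: 183 + 8 + 136 + 46 + 16 = 389
RR6 = 191 / 389 = 0.4910
Difference = 49.10 − 35.83 = 13.27 percentage points

13.3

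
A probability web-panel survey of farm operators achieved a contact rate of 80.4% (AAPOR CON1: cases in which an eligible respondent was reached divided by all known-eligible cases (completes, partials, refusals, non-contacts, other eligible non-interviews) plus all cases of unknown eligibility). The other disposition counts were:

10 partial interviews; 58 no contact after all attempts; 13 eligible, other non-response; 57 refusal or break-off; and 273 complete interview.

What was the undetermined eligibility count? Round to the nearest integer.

28

Num: 273 + 10 + 57 + 13 = 353
CON1 = 353 / D = 0.804
D = 353 / 0.804 = 439.1
Rest of base = 411
undetermined eligibility = 439.1 − 411 ≈ 28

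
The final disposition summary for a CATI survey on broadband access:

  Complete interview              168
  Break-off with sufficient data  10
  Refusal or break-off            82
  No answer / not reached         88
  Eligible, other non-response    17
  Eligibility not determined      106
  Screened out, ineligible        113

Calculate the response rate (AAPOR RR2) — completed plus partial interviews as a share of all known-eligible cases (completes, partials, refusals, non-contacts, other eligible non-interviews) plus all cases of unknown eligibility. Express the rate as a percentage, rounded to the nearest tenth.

Num → 168 + 10 = 178
Denom → 168 + 10 + 82 + 88 + 17 + 106 = 471
RR2 = 178 / 471 = 0.3779

37.8%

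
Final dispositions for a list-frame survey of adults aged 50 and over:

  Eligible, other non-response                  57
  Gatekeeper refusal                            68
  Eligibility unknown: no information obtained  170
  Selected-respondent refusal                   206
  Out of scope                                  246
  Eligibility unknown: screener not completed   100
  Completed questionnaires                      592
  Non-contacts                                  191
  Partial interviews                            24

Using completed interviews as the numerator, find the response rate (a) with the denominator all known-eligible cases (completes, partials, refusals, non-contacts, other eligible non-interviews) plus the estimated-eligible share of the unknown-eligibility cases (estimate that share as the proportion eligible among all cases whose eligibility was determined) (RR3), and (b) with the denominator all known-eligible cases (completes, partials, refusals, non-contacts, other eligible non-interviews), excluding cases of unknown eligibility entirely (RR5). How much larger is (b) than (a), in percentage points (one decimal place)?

Refusals = 68 + 206 = 274
Unknown if eligible = 100 + 170 = 270
Top: 592
Determined eligible: 592 + 24 + 274 + 191 + 57 = 1138
e = 1138 / (1138 + 246) = 1138 / 1384 = 0.8223
Estimated eligible among unknowns: 0.8223 × 270 = 222.02
Denominator: 1138 + 222.02 = 1360.02
RR3 = 592 / 1360.02 = 0.4353
Denominator: 592 + 24 + 274 + 191 + 57 = 1138
RR5 = 592 / 1138 = 0.5202
Difference = 52.02 − 43.53 = 8.49 percentage points

8.5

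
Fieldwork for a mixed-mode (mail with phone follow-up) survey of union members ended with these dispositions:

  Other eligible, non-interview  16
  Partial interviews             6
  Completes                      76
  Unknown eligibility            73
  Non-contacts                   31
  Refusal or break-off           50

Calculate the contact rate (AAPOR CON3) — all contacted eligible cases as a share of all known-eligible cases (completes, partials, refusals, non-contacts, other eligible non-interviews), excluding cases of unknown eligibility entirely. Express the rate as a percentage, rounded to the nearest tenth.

82.7%

Num: 76 + 6 + 50 + 16 = 148
Denominator: 76 + 6 + 50 + 31 + 16 = 179
CON3 = 148 / 179 = 0.8268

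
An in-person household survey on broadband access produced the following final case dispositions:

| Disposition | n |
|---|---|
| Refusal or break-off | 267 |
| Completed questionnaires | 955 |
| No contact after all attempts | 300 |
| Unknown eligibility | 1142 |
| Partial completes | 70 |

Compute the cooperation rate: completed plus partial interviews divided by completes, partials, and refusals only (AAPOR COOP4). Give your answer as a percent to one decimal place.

79.3%

Numerator → 955 + 70 = 1025
Base → 955 + 70 + 267 = 1292
COOP4 = 1025 / 1292 = 0.7933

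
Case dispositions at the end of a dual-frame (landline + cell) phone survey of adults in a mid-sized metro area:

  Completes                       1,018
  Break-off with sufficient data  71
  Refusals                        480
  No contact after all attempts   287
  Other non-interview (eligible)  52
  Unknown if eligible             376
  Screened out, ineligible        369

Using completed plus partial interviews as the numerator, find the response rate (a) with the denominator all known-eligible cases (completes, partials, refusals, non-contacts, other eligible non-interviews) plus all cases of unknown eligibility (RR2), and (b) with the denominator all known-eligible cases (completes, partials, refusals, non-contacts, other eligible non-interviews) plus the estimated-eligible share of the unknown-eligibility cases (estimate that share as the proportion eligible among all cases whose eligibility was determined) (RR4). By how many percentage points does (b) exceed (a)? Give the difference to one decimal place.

1.3

Top = 1018 + 71 = 1089
Base = 1018 + 71 + 480 + 287 + 52 + 376 = 2284
RR2 = 1089 / 2284 = 0.4768
Known eligible = 1018 + 71 + 480 + 287 + 52 = 1908
e = 1908 / (1908 + 369) = 1908 / 2277 = 0.8379
Estimated eligible among unknowns = 0.8379 × 376 = 315.05
Base = 1908 + 315.05 = 2223.05
RR4 = 1089 / 2223.05 = 0.4899
Difference = 48.99 − 47.68 = 1.31 percentage points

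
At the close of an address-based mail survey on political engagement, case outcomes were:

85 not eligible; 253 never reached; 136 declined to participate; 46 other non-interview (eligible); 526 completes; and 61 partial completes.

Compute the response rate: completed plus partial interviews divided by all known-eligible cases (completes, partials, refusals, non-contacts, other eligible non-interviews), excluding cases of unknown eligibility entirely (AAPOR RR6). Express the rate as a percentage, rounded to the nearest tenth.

Top → 526 + 61 = 587
Base → 526 + 61 + 136 + 253 + 46 = 1022
RR6 = 587 / 1022 = 0.5744

57.4%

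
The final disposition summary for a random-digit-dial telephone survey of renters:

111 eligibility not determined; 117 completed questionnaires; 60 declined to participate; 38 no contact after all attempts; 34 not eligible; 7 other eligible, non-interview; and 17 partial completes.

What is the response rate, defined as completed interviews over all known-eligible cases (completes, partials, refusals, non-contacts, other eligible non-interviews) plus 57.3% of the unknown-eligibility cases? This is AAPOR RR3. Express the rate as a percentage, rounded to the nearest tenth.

38.7%

Num = 117
Eligible (known) = 117 + 17 + 60 + 38 + 7 = 239
Estimated eligible among unknowns = 0.5730 × 111 = 63.60
Base = 239 + 63.60 = 302.60
RR3 = 117 / 302.60 = 0.3866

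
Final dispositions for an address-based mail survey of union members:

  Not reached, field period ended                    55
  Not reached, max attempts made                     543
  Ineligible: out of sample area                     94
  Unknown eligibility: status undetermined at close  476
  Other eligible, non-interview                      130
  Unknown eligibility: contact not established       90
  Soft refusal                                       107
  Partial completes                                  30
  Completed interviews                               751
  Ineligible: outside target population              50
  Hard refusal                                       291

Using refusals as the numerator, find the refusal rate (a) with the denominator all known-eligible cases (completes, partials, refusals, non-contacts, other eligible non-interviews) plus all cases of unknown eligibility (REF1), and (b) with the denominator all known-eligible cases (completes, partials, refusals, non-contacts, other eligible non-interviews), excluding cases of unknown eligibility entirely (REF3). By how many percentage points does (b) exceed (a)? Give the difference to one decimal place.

4.8

Refusal or break-off = 291 + 107 = 398
No contact after all attempts = 55 + 543 = 598
Eligibility not determined = 90 + 476 = 566
Ineligible = 50 + 94 = 144
Numerator: 398
Base: 751 + 30 + 398 + 598 + 130 + 566 = 2473
REF1 = 398 / 2473 = 0.1609
Base: 751 + 30 + 398 + 598 + 130 = 1907
REF3 = 398 / 1907 = 0.2087
Difference = 20.87 − 16.09 = 4.78 percentage points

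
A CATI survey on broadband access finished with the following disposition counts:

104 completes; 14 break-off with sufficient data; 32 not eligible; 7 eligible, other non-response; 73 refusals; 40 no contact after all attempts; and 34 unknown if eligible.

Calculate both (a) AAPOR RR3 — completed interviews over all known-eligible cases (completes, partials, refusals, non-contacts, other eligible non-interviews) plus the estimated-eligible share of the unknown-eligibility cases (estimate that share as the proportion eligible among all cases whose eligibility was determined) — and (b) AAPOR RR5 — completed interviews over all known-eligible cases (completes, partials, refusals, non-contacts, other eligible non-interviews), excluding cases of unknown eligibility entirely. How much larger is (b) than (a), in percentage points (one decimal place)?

Numerator → 104
Eligible (known) → 104 + 14 + 73 + 40 + 7 = 238
e = 238 / (238 + 32) = 238 / 270 = 0.8815
Eligible share of unknowns → 0.8815 × 34 = 29.97
Base → 238 + 29.97 = 267.97
RR3 = 104 / 267.97 = 0.3881
Base → 104 + 14 + 73 + 40 + 7 = 238
RR5 = 104 / 238 = 0.4370
Difference = 43.70 − 38.81 = 4.89 percentage points

4.9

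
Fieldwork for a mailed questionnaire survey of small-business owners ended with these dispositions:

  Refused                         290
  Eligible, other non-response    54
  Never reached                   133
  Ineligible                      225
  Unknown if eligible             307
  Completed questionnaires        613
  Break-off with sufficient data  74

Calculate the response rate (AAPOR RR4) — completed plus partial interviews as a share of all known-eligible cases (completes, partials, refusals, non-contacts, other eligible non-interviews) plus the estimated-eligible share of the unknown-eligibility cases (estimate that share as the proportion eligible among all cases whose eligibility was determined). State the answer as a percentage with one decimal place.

48.3%

Top: 613 + 74 = 687
Determined eligible: 613 + 74 + 290 + 133 + 54 = 1164
e = 1164 / (1164 + 225) = 1164 / 1389 = 0.8380
Eligible share of unknowns: 0.8380 × 307 = 257.27
Denom: 1164 + 257.27 = 1421.27
RR4 = 687 / 1421.27 = 0.4834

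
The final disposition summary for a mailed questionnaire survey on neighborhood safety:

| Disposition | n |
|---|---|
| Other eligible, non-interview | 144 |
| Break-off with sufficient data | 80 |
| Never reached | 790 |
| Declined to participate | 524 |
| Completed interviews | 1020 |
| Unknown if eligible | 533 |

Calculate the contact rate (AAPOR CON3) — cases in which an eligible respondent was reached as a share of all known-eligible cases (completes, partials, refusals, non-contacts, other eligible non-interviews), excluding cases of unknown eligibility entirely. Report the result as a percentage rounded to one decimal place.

69.1%

Num = 1020 + 80 + 524 + 144 = 1768
Base = 1020 + 80 + 524 + 790 + 144 = 2558
CON3 = 1768 / 2558 = 0.6912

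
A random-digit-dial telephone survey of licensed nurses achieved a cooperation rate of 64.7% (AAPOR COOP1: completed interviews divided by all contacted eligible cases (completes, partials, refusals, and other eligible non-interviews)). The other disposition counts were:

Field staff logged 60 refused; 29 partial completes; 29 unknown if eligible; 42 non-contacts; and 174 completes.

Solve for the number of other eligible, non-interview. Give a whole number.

COOP1 = 174 / D = 0.647
D = 174 / 0.647 = 268.9
Remaining denominator categories sum to 263
other eligible, non-interview = 268.9 − 263 ≈ 6

6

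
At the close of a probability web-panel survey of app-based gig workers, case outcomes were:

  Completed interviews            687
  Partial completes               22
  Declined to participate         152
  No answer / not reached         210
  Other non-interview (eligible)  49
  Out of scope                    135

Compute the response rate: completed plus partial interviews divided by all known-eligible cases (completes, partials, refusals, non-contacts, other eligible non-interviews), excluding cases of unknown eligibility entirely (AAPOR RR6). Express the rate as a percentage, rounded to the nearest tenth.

Numerator → 687 + 22 = 709
Base → 687 + 22 + 152 + 210 + 49 = 1120
RR6 = 709 / 1120 = 0.6330

63.3%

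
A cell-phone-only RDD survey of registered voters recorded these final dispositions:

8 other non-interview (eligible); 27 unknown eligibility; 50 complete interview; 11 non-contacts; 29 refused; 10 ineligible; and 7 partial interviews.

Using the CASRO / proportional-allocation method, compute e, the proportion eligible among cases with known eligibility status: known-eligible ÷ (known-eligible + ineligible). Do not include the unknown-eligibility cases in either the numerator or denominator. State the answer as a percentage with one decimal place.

91.3%

Eligible (known): 50 + 7 + 29 + 11 + 8 = 105
e = 105 / (105 + 10) = 105 / 115 = 0.9130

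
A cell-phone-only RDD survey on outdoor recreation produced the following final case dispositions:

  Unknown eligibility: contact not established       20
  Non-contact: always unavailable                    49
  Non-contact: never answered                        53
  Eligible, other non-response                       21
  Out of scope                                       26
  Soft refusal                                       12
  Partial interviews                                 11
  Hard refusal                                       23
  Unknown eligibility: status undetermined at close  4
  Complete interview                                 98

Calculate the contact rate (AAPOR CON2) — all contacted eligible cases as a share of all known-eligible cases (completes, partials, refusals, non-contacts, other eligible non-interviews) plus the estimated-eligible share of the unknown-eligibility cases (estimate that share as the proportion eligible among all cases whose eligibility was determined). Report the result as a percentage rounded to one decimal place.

57.1%

Refused = 23 + 12 = 35
Never reached = 53 + 49 = 102
Eligibility not determined = 20 + 4 = 24
Num = 98 + 11 + 35 + 21 = 165
Known eligible = 98 + 11 + 35 + 102 + 21 = 267
e = 267 / (267 + 26) = 267 / 293 = 0.9113
e × U = 0.9113 × 24 = 21.87
Denominator = 267 + 21.87 = 288.87
CON2 = 165 / 288.87 = 0.5712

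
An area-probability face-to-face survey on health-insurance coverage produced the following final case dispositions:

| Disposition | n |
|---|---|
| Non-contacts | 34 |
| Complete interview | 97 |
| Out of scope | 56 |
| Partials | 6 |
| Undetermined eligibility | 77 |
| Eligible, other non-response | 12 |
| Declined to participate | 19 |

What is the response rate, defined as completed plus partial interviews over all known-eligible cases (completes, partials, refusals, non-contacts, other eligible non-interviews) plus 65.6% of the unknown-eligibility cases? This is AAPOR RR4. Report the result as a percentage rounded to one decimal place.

Numerator → 97 + 6 = 103
Eligible (known) → 97 + 6 + 19 + 34 + 12 = 168
e × U → 0.6560 × 77 = 50.51
Denominator → 168 + 50.51 = 218.51
RR4 = 103 / 218.51 = 0.4714

47.1%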